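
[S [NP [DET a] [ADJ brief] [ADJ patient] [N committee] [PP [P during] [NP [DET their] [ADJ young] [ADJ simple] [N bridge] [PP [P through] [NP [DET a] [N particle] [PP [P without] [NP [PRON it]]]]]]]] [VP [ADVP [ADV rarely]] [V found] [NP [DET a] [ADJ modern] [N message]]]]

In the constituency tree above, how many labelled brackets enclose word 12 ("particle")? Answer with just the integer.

Path from the root down to the word: S → NP → PP → NP → PP → NP → N. That is 7 enclosing brackets.

7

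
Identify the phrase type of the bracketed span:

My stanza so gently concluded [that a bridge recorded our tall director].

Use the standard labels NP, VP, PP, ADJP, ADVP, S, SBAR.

SBAR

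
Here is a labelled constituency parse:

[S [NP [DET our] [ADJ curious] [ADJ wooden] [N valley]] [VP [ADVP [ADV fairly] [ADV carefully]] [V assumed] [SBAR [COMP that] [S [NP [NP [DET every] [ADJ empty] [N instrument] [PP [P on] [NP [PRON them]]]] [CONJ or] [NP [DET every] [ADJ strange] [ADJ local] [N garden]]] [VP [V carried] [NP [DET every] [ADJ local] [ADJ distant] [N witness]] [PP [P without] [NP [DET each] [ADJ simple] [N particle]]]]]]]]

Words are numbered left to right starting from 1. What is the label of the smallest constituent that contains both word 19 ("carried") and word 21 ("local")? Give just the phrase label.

VP

Word 19 lies under S → VP → SBAR → S → VP → V; word 21 lies under S → VP → SBAR → S → VP → NP → ADJ. The lowest shared node is the VP.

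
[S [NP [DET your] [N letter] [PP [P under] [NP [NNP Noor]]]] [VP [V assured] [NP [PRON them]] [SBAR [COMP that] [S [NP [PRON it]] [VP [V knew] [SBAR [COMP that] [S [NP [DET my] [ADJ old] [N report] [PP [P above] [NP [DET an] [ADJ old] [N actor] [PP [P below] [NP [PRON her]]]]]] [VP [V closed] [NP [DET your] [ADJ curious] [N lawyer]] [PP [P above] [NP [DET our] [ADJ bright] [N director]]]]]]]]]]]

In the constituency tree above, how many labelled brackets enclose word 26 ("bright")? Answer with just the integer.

11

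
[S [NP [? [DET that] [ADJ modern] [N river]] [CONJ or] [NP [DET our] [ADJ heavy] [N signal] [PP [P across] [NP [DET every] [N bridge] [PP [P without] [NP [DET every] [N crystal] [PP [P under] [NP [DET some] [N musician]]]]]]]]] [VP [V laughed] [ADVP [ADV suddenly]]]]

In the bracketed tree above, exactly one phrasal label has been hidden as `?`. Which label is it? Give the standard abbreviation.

Looking at what the `?` directly dominates — DET 'that', ADJ 'modern', N 'river' — this is a noun phrase (NP).

NP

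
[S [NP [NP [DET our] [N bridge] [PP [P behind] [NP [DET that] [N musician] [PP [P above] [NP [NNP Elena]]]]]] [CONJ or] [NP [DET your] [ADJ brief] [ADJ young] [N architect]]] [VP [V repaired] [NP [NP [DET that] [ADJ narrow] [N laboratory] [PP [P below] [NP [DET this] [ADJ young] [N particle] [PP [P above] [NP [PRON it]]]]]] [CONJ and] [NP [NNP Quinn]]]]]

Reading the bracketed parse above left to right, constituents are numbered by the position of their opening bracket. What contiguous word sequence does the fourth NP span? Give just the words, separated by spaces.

Elena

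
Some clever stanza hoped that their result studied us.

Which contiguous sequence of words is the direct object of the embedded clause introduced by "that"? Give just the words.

us

Within the embedded clause introduced by "that", the direct object of "studied" is "us".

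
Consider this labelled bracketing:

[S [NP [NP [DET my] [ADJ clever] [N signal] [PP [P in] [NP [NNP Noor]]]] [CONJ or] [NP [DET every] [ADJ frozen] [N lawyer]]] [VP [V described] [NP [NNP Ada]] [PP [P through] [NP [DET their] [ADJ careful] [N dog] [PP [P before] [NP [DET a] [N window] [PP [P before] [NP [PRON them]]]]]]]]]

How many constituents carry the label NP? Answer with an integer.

The NP constituents are: [NP my clever signal in Noor or every frozen lawyer]; [NP my clever signal in Noor]; [NP Noor]; [NP every frozen lawyer]; [NP Ada]; [NP their careful dog before a window before them] …. Total: 8.

8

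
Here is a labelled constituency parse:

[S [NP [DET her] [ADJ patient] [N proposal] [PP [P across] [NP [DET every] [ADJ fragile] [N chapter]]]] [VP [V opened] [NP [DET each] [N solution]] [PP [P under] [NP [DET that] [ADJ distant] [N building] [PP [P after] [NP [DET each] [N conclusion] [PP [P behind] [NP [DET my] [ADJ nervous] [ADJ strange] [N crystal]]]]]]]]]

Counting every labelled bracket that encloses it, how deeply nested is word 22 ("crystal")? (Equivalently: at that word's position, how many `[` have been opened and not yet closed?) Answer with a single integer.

Counting open brackets not yet closed at "crystal": [S [VP [PP [NP [PP [NP [PP [NP [N = 9.

9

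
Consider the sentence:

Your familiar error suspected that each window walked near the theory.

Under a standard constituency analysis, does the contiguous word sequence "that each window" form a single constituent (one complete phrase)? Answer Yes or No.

No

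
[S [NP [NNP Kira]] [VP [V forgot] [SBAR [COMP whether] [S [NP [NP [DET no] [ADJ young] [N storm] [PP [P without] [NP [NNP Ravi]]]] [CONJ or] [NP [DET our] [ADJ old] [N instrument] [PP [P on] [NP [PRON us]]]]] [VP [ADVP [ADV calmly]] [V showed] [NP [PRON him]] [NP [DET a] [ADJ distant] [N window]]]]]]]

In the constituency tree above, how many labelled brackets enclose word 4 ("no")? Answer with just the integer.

7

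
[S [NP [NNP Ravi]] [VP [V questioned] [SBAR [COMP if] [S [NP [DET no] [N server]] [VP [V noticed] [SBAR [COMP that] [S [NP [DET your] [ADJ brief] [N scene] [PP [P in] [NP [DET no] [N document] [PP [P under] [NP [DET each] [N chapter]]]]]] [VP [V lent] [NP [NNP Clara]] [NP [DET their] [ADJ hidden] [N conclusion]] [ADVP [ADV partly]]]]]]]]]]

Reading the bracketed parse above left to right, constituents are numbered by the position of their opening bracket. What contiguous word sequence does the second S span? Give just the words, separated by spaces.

no server noticed that your brief scene in no document under each chapter lent Clara their hidden conclusion partly

The S opening brackets appear, in order, over: "Ravi questioned if no server noticed that your brief scene in no document under each chapter lent Clara their hidden conclusion partly"; "no server noticed that your brief scene in no document under each chapter lent Clara their hidden conclusion partly"; "your brief scene in no document under each chapter lent Clara their hidden conclusion partly". The second one spans "no server noticed that your brief scene in no document under each chapter lent Clara their hidden conclusion partly".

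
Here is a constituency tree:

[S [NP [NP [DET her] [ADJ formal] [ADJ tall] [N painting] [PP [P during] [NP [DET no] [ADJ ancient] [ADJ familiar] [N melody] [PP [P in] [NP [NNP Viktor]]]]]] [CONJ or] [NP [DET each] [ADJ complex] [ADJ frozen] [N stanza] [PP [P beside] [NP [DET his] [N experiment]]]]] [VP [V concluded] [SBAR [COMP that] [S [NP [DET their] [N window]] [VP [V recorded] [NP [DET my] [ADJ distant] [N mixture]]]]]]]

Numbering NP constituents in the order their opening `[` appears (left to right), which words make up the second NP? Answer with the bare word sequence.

her formal tall painting during no ancient familiar melody in Viktor

In left-to-right order the NP constituents are "her formal tall painting during no ancient familiar melody in Viktor or each complex frozen stanza beside his experiment"; "her formal tall painting during no ancient familiar melody in Viktor"; "no ancient familiar melody in Viktor"; "Viktor"; "each complex frozen stanza beside his experiment"; "his experiment"; "their window"; "my distant mixture". Number 2 is "her formal tall painting during no ancient familiar melody in Viktor".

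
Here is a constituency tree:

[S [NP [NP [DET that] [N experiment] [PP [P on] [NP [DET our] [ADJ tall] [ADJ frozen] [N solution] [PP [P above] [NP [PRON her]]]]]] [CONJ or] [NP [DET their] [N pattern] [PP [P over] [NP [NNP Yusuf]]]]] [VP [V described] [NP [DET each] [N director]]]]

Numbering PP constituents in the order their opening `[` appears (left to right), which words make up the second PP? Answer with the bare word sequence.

above her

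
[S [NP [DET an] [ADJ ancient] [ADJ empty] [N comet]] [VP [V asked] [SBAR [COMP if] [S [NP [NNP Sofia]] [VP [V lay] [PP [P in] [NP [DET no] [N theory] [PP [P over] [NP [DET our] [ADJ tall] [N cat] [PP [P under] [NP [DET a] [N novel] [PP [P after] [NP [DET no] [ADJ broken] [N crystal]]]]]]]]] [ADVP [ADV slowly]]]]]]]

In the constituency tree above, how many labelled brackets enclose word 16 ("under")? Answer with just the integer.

11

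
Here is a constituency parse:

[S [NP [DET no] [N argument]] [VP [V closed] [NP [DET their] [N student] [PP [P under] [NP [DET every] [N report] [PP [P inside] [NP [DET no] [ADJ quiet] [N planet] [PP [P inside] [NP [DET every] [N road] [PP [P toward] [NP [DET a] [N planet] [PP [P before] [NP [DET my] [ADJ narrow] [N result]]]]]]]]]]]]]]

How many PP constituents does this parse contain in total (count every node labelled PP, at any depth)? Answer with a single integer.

Listing each PP by its span: [PP under every report inside no quiet planet inside every road toward a planet before my narrow result]; [PP inside no quiet planet inside every road toward a planet before my narrow result]; [PP inside every road toward a planet before my narrow result]; [PP toward a planet before my narrow result]; [PP before my narrow result] — that makes 5.

5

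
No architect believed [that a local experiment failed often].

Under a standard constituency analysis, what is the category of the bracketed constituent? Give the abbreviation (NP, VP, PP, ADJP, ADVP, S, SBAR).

SBAR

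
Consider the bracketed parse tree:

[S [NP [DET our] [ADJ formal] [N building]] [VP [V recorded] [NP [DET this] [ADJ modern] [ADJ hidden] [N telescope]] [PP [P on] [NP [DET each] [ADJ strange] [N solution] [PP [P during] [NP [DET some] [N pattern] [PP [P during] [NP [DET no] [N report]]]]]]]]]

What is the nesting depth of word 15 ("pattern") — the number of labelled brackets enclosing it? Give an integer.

7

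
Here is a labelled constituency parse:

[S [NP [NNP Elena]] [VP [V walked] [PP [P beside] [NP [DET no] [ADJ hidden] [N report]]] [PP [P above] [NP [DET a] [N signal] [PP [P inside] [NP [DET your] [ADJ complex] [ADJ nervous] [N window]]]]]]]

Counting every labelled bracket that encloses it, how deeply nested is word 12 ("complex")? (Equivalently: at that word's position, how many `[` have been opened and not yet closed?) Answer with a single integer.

Path from the root down to the word: S → VP → PP → NP → PP → NP → ADJ. That is 7 enclosing brackets.

7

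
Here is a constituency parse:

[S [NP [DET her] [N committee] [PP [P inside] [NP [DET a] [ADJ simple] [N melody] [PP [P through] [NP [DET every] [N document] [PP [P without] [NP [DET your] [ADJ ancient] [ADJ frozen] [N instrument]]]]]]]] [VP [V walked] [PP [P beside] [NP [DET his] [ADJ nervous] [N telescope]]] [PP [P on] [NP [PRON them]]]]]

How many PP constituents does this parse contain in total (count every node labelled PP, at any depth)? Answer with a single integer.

Listing each PP by its span: [PP inside a simple melody through every document without your ancient frozen instrument]; [PP through every document without your ancient frozen instrument]; [PP without your ancient frozen instrument]; [PP beside his nervous telescope]; [PP on them] — that makes 5.

5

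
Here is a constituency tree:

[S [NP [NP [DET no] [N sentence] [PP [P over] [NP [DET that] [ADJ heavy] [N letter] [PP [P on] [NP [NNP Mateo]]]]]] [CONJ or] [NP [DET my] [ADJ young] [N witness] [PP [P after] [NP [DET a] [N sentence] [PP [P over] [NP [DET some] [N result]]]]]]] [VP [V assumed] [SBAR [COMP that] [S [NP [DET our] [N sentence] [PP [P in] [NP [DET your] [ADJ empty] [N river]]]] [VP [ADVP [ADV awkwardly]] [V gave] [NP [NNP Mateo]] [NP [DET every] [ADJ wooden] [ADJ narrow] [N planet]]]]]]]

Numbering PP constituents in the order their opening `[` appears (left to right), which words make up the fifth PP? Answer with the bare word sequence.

in your empty river

Opening `[PP` markers occur at word positions 3, 7, 13, 16, 23; the fifth of these opens the constituent [PP in your empty river].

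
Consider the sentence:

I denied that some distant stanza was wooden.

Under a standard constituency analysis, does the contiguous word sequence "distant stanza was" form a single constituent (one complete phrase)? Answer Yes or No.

No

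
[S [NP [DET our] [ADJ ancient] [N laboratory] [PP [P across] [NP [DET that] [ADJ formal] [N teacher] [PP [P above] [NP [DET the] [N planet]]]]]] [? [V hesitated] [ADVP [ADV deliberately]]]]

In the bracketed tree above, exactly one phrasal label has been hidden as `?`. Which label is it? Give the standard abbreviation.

A constituent whose immediate children are V 'hesitated', ADVP is a verb phrase: VP.

VP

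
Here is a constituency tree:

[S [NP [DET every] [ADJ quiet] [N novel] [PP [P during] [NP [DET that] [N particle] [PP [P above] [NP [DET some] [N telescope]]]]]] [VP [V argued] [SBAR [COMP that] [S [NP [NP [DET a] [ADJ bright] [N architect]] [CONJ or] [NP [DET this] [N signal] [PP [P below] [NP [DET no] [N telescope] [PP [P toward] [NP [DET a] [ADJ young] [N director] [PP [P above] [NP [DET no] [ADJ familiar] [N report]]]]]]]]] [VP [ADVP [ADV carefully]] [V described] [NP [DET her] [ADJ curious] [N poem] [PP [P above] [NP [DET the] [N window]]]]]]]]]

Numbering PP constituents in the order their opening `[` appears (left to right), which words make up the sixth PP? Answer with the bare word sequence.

The PP opening brackets appear, in order, over: "during that particle above some telescope"; "above some telescope"; "below no telescope toward a young director above no familiar report"; "toward a young director above no familiar report"; "above no familiar report"; "above the window". The sixth one spans "above the window".

above the window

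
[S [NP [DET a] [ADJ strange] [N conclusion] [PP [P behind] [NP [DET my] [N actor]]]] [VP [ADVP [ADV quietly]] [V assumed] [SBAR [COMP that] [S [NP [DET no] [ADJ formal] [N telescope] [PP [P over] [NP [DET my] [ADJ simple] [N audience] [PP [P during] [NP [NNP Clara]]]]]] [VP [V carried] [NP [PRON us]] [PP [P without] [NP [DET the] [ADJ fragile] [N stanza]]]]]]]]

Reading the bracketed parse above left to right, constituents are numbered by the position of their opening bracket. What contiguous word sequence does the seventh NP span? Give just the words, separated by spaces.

the fragile stanza

The NP opening brackets appear, in order, over: "a strange conclusion behind my actor"; "my actor"; "no formal telescope over my simple audience during Clara"; "my simple audience during Clara"; "Clara"; "us"; "the fragile stanza". The seventh one spans "the fragile stanza".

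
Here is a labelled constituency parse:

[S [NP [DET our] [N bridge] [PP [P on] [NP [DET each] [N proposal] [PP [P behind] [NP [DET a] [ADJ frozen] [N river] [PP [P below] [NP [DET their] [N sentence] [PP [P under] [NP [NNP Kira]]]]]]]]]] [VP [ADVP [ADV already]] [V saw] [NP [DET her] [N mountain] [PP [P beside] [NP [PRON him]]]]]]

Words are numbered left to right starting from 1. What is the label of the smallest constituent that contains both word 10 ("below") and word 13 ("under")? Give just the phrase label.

PP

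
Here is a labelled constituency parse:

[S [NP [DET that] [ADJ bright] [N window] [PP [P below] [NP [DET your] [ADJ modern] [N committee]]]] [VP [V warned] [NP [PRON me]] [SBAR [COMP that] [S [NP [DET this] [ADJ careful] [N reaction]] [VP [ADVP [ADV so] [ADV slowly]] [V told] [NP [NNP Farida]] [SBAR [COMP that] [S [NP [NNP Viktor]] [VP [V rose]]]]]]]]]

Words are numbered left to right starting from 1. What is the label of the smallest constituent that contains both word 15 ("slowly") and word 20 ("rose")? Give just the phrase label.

VP

Both words fall inside [VP so slowly told Farida that Viktor rose] (words 14–20), and no smaller constituent contains them both. Label: VP.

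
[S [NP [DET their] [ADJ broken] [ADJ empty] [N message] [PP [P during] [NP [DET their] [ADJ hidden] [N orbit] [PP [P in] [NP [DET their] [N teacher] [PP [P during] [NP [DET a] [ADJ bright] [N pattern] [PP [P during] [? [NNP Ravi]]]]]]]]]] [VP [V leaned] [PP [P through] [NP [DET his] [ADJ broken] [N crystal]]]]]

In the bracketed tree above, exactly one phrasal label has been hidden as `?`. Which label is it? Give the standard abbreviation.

A constituent whose immediate children are NNP 'Ravi' is a noun phrase: NP.

NP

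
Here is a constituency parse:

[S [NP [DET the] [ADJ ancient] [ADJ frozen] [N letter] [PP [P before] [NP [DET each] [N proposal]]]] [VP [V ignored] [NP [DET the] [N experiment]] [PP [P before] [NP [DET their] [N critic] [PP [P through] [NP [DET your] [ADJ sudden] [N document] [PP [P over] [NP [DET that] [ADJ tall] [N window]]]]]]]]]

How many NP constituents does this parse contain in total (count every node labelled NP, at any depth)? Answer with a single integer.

6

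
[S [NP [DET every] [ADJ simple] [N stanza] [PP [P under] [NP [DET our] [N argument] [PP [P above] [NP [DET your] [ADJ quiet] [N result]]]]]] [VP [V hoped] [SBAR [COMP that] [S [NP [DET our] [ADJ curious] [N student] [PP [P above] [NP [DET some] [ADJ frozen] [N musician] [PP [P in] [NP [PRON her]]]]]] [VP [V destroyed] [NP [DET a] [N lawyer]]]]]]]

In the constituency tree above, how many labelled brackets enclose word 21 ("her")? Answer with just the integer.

Path from the root down to the word: S → VP → SBAR → S → NP → PP → NP → PP → NP → PRON. That is 10 enclosing brackets.

10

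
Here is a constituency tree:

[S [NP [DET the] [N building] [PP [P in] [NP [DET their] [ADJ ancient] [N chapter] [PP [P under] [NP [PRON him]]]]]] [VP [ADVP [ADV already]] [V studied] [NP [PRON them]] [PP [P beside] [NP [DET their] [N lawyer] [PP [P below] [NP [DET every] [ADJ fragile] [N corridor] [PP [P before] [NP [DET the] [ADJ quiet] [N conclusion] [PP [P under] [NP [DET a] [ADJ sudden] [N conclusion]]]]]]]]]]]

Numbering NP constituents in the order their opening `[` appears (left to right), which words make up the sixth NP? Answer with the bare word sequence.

every fragile corridor before the quiet conclusion under a sudden conclusion

The NP opening brackets appear, in order, over: "the building in their ancient chapter under him"; "their ancient chapter under him"; "him"; "them"; "their lawyer below every fragile corridor before the quiet conclusion under a sudden conclusion"; "every fragile corridor before the quiet conclusion under a sudden conclusion"; "the quiet conclusion under a sudden conclusion"; "a sudden conclusion". The sixth one spans "every fragile corridor before the quiet conclusion under a sudden conclusion".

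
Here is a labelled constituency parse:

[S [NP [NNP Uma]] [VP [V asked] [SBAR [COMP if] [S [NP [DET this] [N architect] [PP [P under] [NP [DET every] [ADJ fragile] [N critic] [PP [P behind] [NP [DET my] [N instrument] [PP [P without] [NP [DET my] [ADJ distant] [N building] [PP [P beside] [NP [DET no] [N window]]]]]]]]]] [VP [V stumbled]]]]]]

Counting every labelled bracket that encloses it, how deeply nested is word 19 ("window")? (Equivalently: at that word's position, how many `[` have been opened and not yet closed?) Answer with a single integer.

14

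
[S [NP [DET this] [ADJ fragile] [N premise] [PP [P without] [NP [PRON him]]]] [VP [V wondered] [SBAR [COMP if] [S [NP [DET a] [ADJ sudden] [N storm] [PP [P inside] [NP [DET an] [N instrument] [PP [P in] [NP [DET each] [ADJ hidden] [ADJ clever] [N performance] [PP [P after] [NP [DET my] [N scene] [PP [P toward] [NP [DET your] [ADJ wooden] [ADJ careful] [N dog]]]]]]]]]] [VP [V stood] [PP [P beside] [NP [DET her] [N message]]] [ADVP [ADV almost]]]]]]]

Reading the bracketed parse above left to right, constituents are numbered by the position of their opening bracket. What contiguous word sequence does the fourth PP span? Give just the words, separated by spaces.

after my scene toward your wooden careful dog

In left-to-right order the PP constituents are "without him"; "inside an instrument in each hidden clever performance after my scene toward your wooden careful dog"; "in each hidden clever performance after my scene toward your wooden careful dog"; "after my scene toward your wooden careful dog"; "toward your wooden careful dog"; "beside her message". Number 4 is "after my scene toward your wooden careful dog".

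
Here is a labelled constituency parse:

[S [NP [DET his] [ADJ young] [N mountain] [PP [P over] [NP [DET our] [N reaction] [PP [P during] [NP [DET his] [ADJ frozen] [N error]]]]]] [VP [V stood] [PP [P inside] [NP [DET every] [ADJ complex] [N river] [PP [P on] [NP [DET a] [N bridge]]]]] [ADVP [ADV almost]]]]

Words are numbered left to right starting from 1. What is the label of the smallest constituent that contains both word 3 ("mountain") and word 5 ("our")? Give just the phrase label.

The smallest bracket enclosing both words is [NP his young mountain over our reaction during his frozen error], so the label is NP.

NP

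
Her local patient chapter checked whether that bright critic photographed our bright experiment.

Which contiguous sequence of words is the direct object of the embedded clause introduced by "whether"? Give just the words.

our bright experiment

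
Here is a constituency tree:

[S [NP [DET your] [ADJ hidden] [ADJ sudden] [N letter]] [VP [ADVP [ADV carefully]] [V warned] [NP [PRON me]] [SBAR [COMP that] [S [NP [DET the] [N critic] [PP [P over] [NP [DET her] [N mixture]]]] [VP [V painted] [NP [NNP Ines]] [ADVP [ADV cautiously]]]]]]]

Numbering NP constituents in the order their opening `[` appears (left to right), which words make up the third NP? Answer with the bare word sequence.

the critic over her mixture

The NP opening brackets appear, in order, over: "your hidden sudden letter"; "me"; "the critic over her mixture"; "her mixture"; "Ines". The third one spans "the critic over her mixture".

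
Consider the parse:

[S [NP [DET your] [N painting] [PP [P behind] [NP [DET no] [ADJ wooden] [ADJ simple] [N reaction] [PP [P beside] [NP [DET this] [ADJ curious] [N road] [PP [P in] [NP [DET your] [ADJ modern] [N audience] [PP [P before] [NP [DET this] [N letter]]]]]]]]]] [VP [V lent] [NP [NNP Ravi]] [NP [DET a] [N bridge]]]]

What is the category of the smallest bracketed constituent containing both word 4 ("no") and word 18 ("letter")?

NP

The smallest bracket enclosing both words is [NP no wooden simple reaction beside this curious road in your modern audience before this letter], so the label is NP.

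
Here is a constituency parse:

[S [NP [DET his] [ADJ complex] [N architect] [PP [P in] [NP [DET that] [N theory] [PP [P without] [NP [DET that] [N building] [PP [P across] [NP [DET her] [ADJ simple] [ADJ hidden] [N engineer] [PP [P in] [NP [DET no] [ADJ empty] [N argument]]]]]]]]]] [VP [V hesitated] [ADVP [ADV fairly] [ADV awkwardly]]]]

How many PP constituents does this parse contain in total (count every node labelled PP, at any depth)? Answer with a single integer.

The PP constituents are: [PP in that theory without that building across her simple hidden engineer in no empty argument]; [PP without that building across her simple hidden engineer in no empty argument]; [PP across her simple hidden engineer in no empty argument]; [PP in no empty argument]. Total: 4.

4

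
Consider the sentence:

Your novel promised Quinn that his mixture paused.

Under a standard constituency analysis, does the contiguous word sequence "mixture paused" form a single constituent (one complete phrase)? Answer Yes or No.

"mixture" belongs to the noun phrase "his mixture" while "paused" belongs to the verb phrase "paused"; a span that runs across that boundary is not a single phrase.

No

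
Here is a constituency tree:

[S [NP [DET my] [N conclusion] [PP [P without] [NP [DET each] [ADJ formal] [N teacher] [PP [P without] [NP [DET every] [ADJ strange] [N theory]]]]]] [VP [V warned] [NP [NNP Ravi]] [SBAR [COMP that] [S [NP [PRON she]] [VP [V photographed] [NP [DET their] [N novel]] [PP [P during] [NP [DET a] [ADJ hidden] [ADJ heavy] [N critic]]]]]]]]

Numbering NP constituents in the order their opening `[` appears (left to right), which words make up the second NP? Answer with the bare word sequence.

each formal teacher without every strange theory

In left-to-right order the NP constituents are "my conclusion without each formal teacher without every strange theory"; "each formal teacher without every strange theory"; "every strange theory"; "Ravi"; "she"; "their novel"; "a hidden heavy critic". Number 2 is "each formal teacher without every strange theory".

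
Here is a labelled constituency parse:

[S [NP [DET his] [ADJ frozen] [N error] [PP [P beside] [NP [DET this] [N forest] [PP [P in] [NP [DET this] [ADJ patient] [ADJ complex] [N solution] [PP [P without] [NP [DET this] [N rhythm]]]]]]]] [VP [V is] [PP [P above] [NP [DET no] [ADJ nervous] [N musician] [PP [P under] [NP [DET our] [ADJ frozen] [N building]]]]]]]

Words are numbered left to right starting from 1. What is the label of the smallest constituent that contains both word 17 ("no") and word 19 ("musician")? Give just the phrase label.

The smallest bracket enclosing both words is [NP no nervous musician under our frozen building], so the label is NP.

NP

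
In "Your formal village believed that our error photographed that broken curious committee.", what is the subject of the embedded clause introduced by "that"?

In the embedded clause introduced by "that" the verb is "photographed"; the NP preceding it, "our error", is the subject.

our error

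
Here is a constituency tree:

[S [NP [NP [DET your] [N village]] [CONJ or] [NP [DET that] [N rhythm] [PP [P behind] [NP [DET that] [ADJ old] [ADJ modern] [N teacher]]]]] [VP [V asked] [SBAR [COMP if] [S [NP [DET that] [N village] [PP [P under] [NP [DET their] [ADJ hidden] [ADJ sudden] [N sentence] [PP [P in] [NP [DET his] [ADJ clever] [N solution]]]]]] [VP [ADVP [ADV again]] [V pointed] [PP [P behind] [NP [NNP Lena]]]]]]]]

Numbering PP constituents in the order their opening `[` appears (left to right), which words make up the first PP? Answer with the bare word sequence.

behind that old modern teacher

The PP opening brackets appear, in order, over: "behind that old modern teacher"; "under their hidden sudden sentence in his clever solution"; "in his clever solution"; "behind Lena". The first one spans "behind that old modern teacher".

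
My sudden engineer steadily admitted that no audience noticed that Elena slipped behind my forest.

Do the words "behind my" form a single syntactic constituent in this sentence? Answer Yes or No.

The smallest constituent containing the whole sequence is the prepositional phrase [PP behind my forest], but the sequence is only part of it — it straddles the boundary between preposition "behind" and noun phrase "my forest".

No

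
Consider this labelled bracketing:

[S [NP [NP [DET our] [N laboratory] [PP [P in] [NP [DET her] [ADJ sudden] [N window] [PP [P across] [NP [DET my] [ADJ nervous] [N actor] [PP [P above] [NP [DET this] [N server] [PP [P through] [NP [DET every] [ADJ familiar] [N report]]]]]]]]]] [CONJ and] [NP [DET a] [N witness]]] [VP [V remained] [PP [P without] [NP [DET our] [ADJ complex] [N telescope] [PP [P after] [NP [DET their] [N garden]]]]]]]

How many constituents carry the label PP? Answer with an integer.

6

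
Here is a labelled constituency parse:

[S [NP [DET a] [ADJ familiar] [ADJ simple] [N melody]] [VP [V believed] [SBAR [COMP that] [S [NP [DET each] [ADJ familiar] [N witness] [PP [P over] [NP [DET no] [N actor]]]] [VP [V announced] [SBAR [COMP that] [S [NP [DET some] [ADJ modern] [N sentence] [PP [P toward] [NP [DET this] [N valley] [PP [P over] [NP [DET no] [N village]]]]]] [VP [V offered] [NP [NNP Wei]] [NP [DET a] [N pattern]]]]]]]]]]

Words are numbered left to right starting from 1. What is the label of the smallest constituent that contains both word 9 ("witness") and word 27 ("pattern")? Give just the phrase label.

S

Word 9 lies under S → VP → SBAR → S → NP → N; word 27 lies under S → VP → SBAR → S → VP → SBAR → S → VP → NP → N. The lowest shared node is the S.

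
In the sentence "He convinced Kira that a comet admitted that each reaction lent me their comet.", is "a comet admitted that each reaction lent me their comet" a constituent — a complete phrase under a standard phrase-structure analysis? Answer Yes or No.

Yes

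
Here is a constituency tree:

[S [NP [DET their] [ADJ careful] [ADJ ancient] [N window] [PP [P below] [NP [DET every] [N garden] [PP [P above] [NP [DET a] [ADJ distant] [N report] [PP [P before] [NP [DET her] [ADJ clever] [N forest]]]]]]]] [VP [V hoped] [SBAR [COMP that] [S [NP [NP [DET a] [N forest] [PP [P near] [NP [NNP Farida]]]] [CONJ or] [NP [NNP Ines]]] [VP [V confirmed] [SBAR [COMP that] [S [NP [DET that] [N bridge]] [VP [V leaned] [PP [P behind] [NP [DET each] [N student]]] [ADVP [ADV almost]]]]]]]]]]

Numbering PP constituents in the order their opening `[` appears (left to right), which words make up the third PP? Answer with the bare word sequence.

The PP opening brackets appear, in order, over: "below every garden above a distant report before her clever forest"; "above a distant report before her clever forest"; "before her clever forest"; "near Farida"; "behind each student". The third one spans "before her clever forest".

before her clever forest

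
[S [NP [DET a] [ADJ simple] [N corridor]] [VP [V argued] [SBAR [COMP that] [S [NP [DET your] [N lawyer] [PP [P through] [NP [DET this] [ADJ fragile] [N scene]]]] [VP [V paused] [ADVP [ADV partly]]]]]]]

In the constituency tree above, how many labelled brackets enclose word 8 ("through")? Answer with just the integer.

7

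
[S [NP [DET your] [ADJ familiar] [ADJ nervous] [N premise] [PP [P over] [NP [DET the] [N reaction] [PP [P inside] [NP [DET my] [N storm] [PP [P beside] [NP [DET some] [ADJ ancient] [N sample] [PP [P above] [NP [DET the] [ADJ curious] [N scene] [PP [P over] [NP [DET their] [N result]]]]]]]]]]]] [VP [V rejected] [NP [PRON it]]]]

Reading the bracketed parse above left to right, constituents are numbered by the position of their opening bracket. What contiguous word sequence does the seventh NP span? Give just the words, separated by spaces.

Opening `[NP` markers occur at word positions 1, 6, 9, 12, 16, 20, 23; the seventh of these opens the constituent [NP it].

it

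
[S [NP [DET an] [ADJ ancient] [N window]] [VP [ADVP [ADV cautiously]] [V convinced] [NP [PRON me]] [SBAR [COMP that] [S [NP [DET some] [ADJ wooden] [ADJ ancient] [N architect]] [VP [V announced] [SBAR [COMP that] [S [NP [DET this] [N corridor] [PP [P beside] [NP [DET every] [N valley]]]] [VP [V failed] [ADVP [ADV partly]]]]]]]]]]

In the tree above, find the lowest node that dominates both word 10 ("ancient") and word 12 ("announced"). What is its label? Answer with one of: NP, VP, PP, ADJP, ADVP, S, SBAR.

S

The smallest bracket enclosing both words is [S some wooden ancient architect announced that this corridor beside every valley failed partly], so the label is S.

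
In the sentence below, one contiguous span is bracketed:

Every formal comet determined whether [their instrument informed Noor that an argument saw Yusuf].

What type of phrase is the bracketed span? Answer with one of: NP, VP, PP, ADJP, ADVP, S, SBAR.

S

The bracketed span "their instrument informed Noor that an argument saw Yusuf" is headed by "informed", making it a clause (S).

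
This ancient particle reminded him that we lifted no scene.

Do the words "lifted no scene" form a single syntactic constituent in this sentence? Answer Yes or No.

"lifted no scene" is exactly the verb phrase [VP lifted no scene], a complete constituent.

Yes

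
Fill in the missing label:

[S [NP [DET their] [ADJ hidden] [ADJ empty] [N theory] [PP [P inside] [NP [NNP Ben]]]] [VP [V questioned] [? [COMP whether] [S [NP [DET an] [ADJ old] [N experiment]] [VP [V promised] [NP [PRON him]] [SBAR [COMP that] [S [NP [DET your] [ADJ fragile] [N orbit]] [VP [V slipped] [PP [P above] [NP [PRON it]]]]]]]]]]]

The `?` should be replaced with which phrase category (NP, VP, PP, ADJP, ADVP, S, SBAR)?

The `?` node immediately contains: COMP 'whether', S. That is the internal structure of a subordinate clause, so the label is SBAR.

SBAR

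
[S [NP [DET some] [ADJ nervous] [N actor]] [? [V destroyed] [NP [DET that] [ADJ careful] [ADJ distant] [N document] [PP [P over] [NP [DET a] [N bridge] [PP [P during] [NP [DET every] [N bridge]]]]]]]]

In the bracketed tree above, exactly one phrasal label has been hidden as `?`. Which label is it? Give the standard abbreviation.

Looking at what the `?` directly dominates — V 'destroyed', NP — this is a verb phrase (VP).

VP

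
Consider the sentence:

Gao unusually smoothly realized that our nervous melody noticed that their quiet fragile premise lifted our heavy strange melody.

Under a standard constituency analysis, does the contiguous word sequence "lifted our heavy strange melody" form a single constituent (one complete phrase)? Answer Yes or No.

"lifted our heavy strange melody" is exactly the verb phrase [VP lifted our heavy strange melody], a complete constituent.

Yes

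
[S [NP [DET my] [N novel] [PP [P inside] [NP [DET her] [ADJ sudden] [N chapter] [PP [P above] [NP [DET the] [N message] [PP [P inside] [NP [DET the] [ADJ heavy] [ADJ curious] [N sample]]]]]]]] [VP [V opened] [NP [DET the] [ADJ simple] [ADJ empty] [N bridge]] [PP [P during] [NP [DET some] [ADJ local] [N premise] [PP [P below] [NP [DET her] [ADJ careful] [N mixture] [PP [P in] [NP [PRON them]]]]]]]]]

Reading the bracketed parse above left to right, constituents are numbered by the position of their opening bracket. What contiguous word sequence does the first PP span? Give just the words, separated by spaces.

The PP opening brackets appear, in order, over: "inside her sudden chapter above the message inside the heavy curious sample"; "above the message inside the heavy curious sample"; "inside the heavy curious sample"; "during some local premise below her careful mixture in them"; "below her careful mixture in them"; "in them". The first one spans "inside her sudden chapter above the message inside the heavy curious sample".

inside her sudden chapter above the message inside the heavy curious sample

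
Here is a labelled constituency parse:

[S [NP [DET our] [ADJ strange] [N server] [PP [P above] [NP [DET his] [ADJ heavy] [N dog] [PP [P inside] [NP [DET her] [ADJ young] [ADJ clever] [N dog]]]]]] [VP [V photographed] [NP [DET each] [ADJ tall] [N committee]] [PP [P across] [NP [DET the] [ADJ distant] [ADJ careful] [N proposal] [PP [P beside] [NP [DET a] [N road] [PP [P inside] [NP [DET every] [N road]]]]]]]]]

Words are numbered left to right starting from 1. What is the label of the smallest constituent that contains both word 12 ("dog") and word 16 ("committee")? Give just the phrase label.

Both words fall inside [S our strange server above his heavy dog inside her young clever dog photographed each tall committee across the distant careful proposal beside a road inside every road] (words 1–27), and no smaller constituent contains them both. Label: S.

S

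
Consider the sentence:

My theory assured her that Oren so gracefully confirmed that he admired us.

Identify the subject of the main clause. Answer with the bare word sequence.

my theory

In the main clause the verb is "assured"; the NP preceding it, "my theory", is the subject.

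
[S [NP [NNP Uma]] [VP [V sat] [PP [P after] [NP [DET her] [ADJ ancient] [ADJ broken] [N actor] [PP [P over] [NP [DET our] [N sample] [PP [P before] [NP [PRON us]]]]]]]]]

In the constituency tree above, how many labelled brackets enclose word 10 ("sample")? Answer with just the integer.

The word sits inside N, which is inside NP, inside PP, inside NP, inside PP, inside VP, inside S — 7 brackets in all.

7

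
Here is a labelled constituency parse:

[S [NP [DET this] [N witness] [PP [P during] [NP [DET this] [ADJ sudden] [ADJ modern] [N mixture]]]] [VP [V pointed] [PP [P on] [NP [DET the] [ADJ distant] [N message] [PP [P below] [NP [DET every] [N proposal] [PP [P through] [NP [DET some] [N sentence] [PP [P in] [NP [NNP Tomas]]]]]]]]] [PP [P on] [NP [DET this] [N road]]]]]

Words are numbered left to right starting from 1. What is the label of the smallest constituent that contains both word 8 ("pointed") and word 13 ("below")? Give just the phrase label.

Both words fall inside [VP pointed on the distant message below every proposal through some sentence in Tomas on this road] (words 8–23), and no smaller constituent contains them both. Label: VP.

VP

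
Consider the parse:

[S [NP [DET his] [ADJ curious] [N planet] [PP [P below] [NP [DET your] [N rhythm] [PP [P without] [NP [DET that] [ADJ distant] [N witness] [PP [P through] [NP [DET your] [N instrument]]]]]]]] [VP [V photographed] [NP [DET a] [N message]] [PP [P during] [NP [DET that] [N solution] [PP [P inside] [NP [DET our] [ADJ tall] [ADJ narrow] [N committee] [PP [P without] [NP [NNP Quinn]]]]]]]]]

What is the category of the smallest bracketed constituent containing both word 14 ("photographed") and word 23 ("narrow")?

VP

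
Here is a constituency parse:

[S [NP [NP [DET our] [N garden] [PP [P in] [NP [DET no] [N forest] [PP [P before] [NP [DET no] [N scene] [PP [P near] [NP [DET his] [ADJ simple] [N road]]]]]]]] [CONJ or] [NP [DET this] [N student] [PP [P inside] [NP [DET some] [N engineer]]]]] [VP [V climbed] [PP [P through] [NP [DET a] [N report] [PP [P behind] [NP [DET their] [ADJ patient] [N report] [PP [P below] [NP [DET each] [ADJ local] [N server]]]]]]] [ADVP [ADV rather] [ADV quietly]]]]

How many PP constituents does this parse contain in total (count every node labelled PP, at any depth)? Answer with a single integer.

7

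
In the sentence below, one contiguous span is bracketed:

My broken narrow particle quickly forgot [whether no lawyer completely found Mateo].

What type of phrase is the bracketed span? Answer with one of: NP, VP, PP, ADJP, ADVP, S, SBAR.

SBAR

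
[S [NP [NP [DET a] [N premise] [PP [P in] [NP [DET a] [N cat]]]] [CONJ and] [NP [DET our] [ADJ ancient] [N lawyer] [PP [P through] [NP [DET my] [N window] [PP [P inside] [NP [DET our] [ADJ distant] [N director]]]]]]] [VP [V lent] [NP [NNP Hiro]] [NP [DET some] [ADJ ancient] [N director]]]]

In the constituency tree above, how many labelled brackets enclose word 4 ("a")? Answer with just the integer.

Counting open brackets not yet closed at "a": [S [NP [NP [PP [NP [DET = 6.

6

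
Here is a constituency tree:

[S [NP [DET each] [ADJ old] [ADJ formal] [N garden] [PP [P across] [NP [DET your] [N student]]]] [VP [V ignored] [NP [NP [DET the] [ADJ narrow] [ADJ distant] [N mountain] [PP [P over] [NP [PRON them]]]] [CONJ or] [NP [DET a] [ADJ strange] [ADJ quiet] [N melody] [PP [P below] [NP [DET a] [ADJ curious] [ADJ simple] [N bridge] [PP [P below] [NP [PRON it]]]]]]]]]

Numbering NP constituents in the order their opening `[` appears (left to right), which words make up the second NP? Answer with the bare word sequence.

your student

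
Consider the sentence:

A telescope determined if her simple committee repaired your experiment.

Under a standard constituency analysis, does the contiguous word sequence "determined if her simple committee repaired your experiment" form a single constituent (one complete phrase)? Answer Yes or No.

These words form the whole verb phrase headed by "determined", so yes — one constituent.

Yes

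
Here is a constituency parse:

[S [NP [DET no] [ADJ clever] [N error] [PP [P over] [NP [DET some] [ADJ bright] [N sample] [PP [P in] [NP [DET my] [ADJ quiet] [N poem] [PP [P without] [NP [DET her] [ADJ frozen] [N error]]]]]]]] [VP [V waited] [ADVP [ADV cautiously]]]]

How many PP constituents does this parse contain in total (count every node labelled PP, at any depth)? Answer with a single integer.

Listing each PP by its span: [PP over some bright sample in my quiet poem without her frozen error]; [PP in my quiet poem without her frozen error]; [PP without her frozen error] — that makes 3.

3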